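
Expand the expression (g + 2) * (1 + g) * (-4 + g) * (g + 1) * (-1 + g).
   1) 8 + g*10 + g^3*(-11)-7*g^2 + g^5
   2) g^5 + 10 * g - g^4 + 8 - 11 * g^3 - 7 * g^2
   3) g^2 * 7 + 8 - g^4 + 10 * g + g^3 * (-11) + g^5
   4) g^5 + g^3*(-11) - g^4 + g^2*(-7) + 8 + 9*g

Expanding (g + 2) * (1 + g) * (-4 + g) * (g + 1) * (-1 + g):
= g^5 + 10 * g - g^4 + 8 - 11 * g^3 - 7 * g^2
2) g^5 + 10 * g - g^4 + 8 - 11 * g^3 - 7 * g^2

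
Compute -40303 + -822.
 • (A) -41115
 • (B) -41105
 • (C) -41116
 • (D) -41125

-40303 + -822 = -41125
D) -41125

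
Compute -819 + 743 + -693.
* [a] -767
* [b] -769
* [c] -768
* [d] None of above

First: -819 + 743 = -76
Then: -76 + -693 = -769
b) -769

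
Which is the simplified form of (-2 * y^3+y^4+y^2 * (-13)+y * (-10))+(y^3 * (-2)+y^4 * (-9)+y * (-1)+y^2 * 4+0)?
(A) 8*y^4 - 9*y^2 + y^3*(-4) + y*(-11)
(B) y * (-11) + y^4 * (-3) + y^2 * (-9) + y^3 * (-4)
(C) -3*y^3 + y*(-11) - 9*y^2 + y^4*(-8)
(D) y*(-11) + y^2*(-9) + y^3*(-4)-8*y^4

Adding the polynomials and combining like terms:
(-2*y^3 + y^4 + y^2*(-13) + y*(-10)) + (y^3*(-2) + y^4*(-9) + y*(-1) + y^2*4 + 0)
= y*(-11) + y^2*(-9) + y^3*(-4)-8*y^4
D) y*(-11) + y^2*(-9) + y^3*(-4)-8*y^4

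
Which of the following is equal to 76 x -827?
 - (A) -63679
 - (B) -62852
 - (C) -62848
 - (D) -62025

76 * -827 = -62852
B) -62852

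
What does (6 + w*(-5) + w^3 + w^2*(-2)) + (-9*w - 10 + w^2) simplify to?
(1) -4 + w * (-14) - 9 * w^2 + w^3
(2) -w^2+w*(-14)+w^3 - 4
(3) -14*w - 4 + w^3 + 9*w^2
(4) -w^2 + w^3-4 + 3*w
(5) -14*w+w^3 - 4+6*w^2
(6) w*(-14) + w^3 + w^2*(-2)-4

Adding the polynomials and combining like terms:
(6 + w*(-5) + w^3 + w^2*(-2)) + (-9*w - 10 + w^2)
= -w^2+w*(-14)+w^3 - 4
2) -w^2+w*(-14)+w^3 - 4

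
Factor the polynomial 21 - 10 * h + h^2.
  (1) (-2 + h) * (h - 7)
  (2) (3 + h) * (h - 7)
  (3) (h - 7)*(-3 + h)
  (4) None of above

We need to factor 21 - 10 * h + h^2.
The factored form is (h - 7)*(-3 + h).
3) (h - 7)*(-3 + h)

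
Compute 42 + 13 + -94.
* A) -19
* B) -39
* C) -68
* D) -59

First: 42 + 13 = 55
Then: 55 + -94 = -39
B) -39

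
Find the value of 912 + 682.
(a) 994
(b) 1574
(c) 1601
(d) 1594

912 + 682 = 1594
d) 1594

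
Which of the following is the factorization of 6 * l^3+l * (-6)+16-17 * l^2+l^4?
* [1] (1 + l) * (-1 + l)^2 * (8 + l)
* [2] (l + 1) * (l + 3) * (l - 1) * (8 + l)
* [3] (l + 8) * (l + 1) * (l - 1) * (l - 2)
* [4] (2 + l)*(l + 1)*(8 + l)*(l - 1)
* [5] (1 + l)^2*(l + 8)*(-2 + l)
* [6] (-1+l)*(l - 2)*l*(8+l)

We need to factor 6 * l^3+l * (-6)+16-17 * l^2+l^4.
The factored form is (l + 8) * (l + 1) * (l - 1) * (l - 2).
3) (l + 8) * (l + 1) * (l - 1) * (l - 2)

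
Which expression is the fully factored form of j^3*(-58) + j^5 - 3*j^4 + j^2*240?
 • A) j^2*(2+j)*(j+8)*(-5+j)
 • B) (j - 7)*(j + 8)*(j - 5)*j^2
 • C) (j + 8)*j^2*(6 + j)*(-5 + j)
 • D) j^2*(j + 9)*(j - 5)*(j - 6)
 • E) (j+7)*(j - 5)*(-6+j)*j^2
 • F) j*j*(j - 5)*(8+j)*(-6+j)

We need to factor j^3*(-58) + j^5 - 3*j^4 + j^2*240.
The factored form is j*j*(j - 5)*(8+j)*(-6+j).
F) j*j*(j - 5)*(8+j)*(-6+j)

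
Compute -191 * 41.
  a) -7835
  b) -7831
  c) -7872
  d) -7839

-191 * 41 = -7831
b) -7831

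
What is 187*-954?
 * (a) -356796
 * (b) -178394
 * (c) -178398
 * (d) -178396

187 * -954 = -178398
c) -178398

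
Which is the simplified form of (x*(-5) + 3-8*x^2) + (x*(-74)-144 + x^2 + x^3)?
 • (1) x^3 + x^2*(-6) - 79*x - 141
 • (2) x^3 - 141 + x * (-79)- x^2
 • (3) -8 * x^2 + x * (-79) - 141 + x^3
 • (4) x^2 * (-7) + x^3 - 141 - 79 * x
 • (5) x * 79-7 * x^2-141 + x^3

Adding the polynomials and combining like terms:
(x*(-5) + 3 - 8*x^2) + (x*(-74) - 144 + x^2 + x^3)
= x^2 * (-7) + x^3 - 141 - 79 * x
4) x^2 * (-7) + x^3 - 141 - 79 * x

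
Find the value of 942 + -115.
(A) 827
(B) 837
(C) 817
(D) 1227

942 + -115 = 827
A) 827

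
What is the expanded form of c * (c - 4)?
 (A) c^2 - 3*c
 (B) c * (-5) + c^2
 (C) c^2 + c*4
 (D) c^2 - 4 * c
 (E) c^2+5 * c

Expanding c * (c - 4):
= c^2 - 4 * c
D) c^2 - 4 * c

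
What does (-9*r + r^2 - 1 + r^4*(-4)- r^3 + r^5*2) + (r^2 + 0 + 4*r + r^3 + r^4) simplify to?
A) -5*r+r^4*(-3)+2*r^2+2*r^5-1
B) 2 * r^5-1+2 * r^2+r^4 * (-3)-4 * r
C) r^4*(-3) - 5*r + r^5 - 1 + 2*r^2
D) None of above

Adding the polynomials and combining like terms:
(-9*r + r^2 - 1 + r^4*(-4) - r^3 + r^5*2) + (r^2 + 0 + 4*r + r^3 + r^4)
= -5*r+r^4*(-3)+2*r^2+2*r^5-1
A) -5*r+r^4*(-3)+2*r^2+2*r^5-1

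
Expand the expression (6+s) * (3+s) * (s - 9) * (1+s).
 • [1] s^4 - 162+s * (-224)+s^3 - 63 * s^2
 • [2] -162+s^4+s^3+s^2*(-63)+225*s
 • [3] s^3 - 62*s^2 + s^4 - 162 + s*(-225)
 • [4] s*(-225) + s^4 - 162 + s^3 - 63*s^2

Expanding (6+s) * (3+s) * (s - 9) * (1+s):
= s*(-225) + s^4 - 162 + s^3 - 63*s^2
4) s*(-225) + s^4 - 162 + s^3 - 63*s^2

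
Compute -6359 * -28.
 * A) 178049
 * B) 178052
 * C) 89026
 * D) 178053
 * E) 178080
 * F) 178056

-6359 * -28 = 178052
B) 178052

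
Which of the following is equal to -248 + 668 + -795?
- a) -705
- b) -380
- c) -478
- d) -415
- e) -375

First: -248 + 668 = 420
Then: 420 + -795 = -375
e) -375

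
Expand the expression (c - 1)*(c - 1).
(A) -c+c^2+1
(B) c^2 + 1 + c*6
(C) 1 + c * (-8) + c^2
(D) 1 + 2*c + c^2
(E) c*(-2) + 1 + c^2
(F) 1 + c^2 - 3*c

Expanding (c - 1)*(c - 1):
= c*(-2) + 1 + c^2
E) c*(-2) + 1 + c^2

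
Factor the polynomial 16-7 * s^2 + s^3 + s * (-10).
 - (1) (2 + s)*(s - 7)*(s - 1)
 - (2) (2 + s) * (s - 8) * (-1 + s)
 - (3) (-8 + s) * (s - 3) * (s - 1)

We need to factor 16-7 * s^2 + s^3 + s * (-10).
The factored form is (2 + s) * (s - 8) * (-1 + s).
2) (2 + s) * (s - 8) * (-1 + s)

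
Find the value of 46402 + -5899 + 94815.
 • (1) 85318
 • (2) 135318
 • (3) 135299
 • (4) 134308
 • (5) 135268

First: 46402 + -5899 = 40503
Then: 40503 + 94815 = 135318
2) 135318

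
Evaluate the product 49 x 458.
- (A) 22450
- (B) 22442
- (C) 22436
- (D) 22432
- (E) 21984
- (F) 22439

49 * 458 = 22442
B) 22442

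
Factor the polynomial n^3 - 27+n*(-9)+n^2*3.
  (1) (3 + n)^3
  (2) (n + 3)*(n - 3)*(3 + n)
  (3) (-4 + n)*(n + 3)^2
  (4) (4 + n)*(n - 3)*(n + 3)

We need to factor n^3 - 27+n*(-9)+n^2*3.
The factored form is (n + 3)*(n - 3)*(3 + n).
2) (n + 3)*(n - 3)*(3 + n)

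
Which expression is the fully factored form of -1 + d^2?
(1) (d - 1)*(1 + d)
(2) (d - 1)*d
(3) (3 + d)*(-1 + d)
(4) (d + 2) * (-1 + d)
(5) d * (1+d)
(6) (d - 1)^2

We need to factor -1 + d^2.
The factored form is (d - 1)*(1 + d).
1) (d - 1)*(1 + d)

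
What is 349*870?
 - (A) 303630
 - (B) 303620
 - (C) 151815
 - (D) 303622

349 * 870 = 303630
A) 303630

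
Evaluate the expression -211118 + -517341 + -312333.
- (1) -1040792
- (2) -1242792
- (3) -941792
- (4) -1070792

First: -211118 + -517341 = -728459
Then: -728459 + -312333 = -1040792
1) -1040792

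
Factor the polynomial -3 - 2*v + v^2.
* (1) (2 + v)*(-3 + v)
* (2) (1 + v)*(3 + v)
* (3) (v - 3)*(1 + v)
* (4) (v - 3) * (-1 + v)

We need to factor -3 - 2*v + v^2.
The factored form is (v - 3)*(1 + v).
3) (v - 3)*(1 + v)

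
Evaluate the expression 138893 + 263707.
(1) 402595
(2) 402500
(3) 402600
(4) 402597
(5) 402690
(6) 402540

138893 + 263707 = 402600
3) 402600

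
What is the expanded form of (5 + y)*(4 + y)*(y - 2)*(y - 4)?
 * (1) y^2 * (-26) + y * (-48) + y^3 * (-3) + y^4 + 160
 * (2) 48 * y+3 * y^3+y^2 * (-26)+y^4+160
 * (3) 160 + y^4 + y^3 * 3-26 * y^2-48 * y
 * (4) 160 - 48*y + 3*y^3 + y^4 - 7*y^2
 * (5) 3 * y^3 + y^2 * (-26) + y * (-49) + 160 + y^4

Expanding (5 + y)*(4 + y)*(y - 2)*(y - 4):
= 160 + y^4 + y^3 * 3-26 * y^2-48 * y
3) 160 + y^4 + y^3 * 3-26 * y^2-48 * y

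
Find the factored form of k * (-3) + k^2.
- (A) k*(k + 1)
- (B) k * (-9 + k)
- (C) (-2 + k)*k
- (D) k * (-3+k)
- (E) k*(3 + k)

We need to factor k * (-3) + k^2.
The factored form is k * (-3+k).
D) k * (-3+k)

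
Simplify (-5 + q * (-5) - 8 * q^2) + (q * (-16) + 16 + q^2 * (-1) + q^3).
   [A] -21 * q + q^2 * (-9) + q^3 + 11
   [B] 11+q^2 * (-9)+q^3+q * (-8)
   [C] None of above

Adding the polynomials and combining like terms:
(-5 + q*(-5) - 8*q^2) + (q*(-16) + 16 + q^2*(-1) + q^3)
= -21 * q + q^2 * (-9) + q^3 + 11
A) -21 * q + q^2 * (-9) + q^3 + 11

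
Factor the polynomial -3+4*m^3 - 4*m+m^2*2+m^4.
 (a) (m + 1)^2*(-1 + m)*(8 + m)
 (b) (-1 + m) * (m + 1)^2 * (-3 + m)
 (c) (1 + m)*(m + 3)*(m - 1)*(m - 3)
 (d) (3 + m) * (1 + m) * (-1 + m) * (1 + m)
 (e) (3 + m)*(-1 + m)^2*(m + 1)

We need to factor -3+4*m^3 - 4*m+m^2*2+m^4.
The factored form is (3 + m) * (1 + m) * (-1 + m) * (1 + m).
d) (3 + m) * (1 + m) * (-1 + m) * (1 + m)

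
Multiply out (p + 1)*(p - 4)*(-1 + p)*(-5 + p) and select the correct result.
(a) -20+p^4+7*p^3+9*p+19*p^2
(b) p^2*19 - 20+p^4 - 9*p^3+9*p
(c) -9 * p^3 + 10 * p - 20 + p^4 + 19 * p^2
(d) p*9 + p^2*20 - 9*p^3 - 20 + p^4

Expanding (p + 1)*(p - 4)*(-1 + p)*(-5 + p):
= p^2*19 - 20+p^4 - 9*p^3+9*p
b) p^2*19 - 20+p^4 - 9*p^3+9*p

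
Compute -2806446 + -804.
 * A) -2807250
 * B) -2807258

-2806446 + -804 = -2807250
A) -2807250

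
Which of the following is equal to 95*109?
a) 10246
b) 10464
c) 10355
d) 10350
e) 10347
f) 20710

95 * 109 = 10355
c) 10355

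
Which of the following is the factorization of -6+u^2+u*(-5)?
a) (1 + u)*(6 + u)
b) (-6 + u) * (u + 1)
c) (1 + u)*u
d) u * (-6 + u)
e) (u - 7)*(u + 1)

We need to factor -6+u^2+u*(-5).
The factored form is (-6 + u) * (u + 1).
b) (-6 + u) * (u + 1)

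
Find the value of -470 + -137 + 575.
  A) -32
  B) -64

First: -470 + -137 = -607
Then: -607 + 575 = -32
A) -32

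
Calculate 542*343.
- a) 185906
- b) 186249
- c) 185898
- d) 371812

542 * 343 = 185906
a) 185906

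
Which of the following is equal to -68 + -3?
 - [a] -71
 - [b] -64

-68 + -3 = -71
a) -71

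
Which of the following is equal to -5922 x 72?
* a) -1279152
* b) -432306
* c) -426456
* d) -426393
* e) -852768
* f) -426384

-5922 * 72 = -426384
f) -426384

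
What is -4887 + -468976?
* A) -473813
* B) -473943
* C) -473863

-4887 + -468976 = -473863
C) -473863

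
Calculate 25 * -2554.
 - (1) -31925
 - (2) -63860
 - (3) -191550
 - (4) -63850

25 * -2554 = -63850
4) -63850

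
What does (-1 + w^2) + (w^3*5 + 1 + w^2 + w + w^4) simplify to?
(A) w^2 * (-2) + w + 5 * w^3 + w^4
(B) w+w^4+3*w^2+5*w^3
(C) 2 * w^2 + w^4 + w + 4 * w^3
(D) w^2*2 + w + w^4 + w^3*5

Adding the polynomials and combining like terms:
(-1 + w^2) + (w^3*5 + 1 + w^2 + w + w^4)
= w^2*2 + w + w^4 + w^3*5
D) w^2*2 + w + w^4 + w^3*5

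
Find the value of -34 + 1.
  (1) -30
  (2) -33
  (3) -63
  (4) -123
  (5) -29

-34 + 1 = -33
2) -33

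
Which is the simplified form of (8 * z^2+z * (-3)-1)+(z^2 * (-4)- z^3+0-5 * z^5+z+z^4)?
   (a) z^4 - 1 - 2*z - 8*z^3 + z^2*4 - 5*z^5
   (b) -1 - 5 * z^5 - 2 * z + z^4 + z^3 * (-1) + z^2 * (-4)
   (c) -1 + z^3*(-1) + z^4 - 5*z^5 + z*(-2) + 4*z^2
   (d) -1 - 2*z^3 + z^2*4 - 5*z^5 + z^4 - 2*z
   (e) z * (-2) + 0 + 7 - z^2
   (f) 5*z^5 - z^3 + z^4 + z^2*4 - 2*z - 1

Adding the polynomials and combining like terms:
(8*z^2 + z*(-3) - 1) + (z^2*(-4) - z^3 + 0 - 5*z^5 + z + z^4)
= -1 + z^3*(-1) + z^4 - 5*z^5 + z*(-2) + 4*z^2
c) -1 + z^3*(-1) + z^4 - 5*z^5 + z*(-2) + 4*z^2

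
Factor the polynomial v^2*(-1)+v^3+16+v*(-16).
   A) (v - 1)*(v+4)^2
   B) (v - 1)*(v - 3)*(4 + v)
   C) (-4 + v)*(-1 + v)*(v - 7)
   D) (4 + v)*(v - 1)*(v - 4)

We need to factor v^2*(-1)+v^3+16+v*(-16).
The factored form is (4 + v)*(v - 1)*(v - 4).
D) (4 + v)*(v - 1)*(v - 4)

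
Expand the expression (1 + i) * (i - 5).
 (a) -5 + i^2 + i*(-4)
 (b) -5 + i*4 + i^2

Expanding (1 + i) * (i - 5):
= -5 + i^2 + i*(-4)
a) -5 + i^2 + i*(-4)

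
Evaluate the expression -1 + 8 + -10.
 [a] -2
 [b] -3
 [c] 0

First: -1 + 8 = 7
Then: 7 + -10 = -3
b) -3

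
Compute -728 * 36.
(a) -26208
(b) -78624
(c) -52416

-728 * 36 = -26208
a) -26208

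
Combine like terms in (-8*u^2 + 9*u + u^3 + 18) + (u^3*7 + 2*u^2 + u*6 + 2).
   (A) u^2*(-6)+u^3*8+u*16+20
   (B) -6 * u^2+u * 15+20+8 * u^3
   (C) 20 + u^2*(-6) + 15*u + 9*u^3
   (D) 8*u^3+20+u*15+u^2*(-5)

Adding the polynomials and combining like terms:
(-8*u^2 + 9*u + u^3 + 18) + (u^3*7 + 2*u^2 + u*6 + 2)
= -6 * u^2+u * 15+20+8 * u^3
B) -6 * u^2+u * 15+20+8 * u^3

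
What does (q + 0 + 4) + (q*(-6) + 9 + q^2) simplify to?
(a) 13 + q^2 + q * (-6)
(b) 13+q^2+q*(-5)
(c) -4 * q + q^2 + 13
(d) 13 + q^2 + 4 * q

Adding the polynomials and combining like terms:
(q + 0 + 4) + (q*(-6) + 9 + q^2)
= 13+q^2+q*(-5)
b) 13+q^2+q*(-5)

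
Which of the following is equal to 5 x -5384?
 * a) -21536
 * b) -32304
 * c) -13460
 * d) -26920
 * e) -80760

5 * -5384 = -26920
d) -26920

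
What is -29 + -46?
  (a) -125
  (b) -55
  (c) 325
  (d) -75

-29 + -46 = -75
d) -75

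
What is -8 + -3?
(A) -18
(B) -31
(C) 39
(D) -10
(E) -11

-8 + -3 = -11
E) -11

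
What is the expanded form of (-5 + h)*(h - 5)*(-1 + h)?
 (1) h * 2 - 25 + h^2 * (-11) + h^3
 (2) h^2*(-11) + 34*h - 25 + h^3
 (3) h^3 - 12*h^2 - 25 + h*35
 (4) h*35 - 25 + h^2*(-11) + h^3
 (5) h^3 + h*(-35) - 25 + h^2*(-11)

Expanding (-5 + h)*(h - 5)*(-1 + h):
= h*35 - 25 + h^2*(-11) + h^3
4) h*35 - 25 + h^2*(-11) + h^3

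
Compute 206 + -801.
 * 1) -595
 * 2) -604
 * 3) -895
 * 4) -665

206 + -801 = -595
1) -595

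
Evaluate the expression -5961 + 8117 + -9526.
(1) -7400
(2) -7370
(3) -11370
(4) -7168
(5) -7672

First: -5961 + 8117 = 2156
Then: 2156 + -9526 = -7370
2) -7370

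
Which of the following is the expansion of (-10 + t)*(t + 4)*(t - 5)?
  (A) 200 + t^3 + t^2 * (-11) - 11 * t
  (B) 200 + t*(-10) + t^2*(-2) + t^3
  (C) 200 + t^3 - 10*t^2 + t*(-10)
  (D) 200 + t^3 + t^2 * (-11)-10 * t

Expanding (-10 + t)*(t + 4)*(t - 5):
= 200 + t^3 + t^2 * (-11)-10 * t
D) 200 + t^3 + t^2 * (-11)-10 * t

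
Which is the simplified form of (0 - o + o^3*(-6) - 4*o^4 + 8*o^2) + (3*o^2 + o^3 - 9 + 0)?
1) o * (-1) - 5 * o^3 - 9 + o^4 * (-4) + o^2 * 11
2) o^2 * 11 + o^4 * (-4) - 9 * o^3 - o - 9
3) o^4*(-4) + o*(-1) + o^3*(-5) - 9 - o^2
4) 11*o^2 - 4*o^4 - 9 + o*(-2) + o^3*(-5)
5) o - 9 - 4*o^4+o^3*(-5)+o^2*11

Adding the polynomials and combining like terms:
(0 - o + o^3*(-6) - 4*o^4 + 8*o^2) + (3*o^2 + o^3 - 9 + 0)
= o * (-1) - 5 * o^3 - 9 + o^4 * (-4) + o^2 * 11
1) o * (-1) - 5 * o^3 - 9 + o^4 * (-4) + o^2 * 11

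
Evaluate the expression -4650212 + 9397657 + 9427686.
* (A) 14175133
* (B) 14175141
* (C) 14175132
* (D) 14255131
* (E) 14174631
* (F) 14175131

First: -4650212 + 9397657 = 4747445
Then: 4747445 + 9427686 = 14175131
F) 14175131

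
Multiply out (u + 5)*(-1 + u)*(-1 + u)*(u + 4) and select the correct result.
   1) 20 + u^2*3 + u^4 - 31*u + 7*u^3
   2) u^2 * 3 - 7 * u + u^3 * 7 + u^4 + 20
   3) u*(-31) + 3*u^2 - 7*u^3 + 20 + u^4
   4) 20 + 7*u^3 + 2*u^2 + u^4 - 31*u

Expanding (u + 5)*(-1 + u)*(-1 + u)*(u + 4):
= 20 + u^2*3 + u^4 - 31*u + 7*u^3
1) 20 + u^2*3 + u^4 - 31*u + 7*u^3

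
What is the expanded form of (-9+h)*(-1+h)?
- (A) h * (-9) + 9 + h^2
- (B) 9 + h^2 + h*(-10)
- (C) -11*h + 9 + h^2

Expanding (-9+h)*(-1+h):
= 9 + h^2 + h*(-10)
B) 9 + h^2 + h*(-10)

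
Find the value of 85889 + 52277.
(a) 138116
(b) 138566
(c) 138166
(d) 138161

85889 + 52277 = 138166
c) 138166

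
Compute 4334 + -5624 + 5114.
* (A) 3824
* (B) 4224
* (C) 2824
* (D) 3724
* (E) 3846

First: 4334 + -5624 = -1290
Then: -1290 + 5114 = 3824
A) 3824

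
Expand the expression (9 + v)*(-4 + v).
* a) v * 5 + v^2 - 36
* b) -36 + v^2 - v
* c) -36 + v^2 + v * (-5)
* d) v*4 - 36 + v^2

Expanding (9 + v)*(-4 + v):
= v * 5 + v^2 - 36
a) v * 5 + v^2 - 36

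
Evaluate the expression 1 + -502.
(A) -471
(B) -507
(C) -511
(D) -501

1 + -502 = -501
D) -501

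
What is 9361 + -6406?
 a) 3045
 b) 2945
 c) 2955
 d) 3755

9361 + -6406 = 2955
c) 2955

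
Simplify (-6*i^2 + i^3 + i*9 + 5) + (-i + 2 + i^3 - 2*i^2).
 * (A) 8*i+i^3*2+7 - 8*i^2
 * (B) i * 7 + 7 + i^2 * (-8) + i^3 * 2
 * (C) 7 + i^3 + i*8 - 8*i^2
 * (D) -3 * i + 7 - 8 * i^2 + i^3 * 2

Adding the polynomials and combining like terms:
(-6*i^2 + i^3 + i*9 + 5) + (-i + 2 + i^3 - 2*i^2)
= 8*i+i^3*2+7 - 8*i^2
A) 8*i+i^3*2+7 - 8*i^2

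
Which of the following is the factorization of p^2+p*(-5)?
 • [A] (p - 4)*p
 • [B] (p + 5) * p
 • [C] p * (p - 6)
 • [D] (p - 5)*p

We need to factor p^2+p*(-5).
The factored form is (p - 5)*p.
D) (p - 5)*p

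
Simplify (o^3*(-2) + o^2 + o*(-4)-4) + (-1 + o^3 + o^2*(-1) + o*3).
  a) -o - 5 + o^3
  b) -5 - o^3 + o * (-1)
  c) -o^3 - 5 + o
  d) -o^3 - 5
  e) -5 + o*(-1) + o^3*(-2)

Adding the polynomials and combining like terms:
(o^3*(-2) + o^2 + o*(-4) - 4) + (-1 + o^3 + o^2*(-1) + o*3)
= -5 - o^3 + o * (-1)
b) -5 - o^3 + o * (-1)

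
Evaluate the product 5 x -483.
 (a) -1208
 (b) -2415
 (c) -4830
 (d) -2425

5 * -483 = -2415
b) -2415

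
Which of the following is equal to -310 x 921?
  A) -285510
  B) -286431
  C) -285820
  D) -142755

-310 * 921 = -285510
A) -285510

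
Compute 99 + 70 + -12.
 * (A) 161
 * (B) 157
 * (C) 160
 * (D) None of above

First: 99 + 70 = 169
Then: 169 + -12 = 157
B) 157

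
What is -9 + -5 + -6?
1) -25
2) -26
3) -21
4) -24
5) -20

First: -9 + -5 = -14
Then: -14 + -6 = -20
5) -20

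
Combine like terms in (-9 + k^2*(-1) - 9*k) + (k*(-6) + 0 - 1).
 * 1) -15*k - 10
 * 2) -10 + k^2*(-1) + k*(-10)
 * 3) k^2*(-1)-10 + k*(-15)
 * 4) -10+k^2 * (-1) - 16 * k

Adding the polynomials and combining like terms:
(-9 + k^2*(-1) - 9*k) + (k*(-6) + 0 - 1)
= k^2*(-1)-10 + k*(-15)
3) k^2*(-1)-10 + k*(-15)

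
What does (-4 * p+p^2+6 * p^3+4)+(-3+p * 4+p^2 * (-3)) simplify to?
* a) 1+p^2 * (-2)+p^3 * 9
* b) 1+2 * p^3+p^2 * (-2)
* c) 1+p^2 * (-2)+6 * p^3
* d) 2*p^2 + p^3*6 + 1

Adding the polynomials and combining like terms:
(-4*p + p^2 + 6*p^3 + 4) + (-3 + p*4 + p^2*(-3))
= 1+p^2 * (-2)+6 * p^3
c) 1+p^2 * (-2)+6 * p^3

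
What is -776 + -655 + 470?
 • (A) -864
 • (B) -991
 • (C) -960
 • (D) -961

First: -776 + -655 = -1431
Then: -1431 + 470 = -961
D) -961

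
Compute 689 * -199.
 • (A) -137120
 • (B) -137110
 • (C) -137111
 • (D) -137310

689 * -199 = -137111
C) -137111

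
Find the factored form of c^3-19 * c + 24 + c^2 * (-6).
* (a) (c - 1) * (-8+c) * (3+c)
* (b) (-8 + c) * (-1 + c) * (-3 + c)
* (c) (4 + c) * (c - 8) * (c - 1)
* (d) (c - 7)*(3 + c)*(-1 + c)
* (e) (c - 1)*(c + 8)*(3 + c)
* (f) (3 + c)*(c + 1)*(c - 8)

We need to factor c^3-19 * c + 24 + c^2 * (-6).
The factored form is (c - 1) * (-8+c) * (3+c).
a) (c - 1) * (-8+c) * (3+c)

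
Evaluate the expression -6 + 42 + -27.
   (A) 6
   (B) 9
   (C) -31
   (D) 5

First: -6 + 42 = 36
Then: 36 + -27 = 9
B) 9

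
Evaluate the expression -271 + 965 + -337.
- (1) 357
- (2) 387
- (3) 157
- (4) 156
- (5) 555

First: -271 + 965 = 694
Then: 694 + -337 = 357
1) 357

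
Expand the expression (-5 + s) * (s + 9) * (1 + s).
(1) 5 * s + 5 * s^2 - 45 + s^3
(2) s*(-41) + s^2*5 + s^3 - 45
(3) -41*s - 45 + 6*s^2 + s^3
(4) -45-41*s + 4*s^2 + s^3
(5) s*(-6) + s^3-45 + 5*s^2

Expanding (-5 + s) * (s + 9) * (1 + s):
= s*(-41) + s^2*5 + s^3 - 45
2) s*(-41) + s^2*5 + s^3 - 45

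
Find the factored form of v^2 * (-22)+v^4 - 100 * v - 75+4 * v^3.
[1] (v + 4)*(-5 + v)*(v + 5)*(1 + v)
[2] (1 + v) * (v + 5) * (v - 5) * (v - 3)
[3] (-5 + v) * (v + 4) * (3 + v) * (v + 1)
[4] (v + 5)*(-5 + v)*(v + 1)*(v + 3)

We need to factor v^2 * (-22)+v^4 - 100 * v - 75+4 * v^3.
The factored form is (v + 5)*(-5 + v)*(v + 1)*(v + 3).
4) (v + 5)*(-5 + v)*(v + 1)*(v + 3)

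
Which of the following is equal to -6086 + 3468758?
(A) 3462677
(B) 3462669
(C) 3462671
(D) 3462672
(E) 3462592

-6086 + 3468758 = 3462672
D) 3462672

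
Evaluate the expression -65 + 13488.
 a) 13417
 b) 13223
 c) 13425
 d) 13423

-65 + 13488 = 13423
d) 13423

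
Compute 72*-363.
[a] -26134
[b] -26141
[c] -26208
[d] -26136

72 * -363 = -26136
d) -26136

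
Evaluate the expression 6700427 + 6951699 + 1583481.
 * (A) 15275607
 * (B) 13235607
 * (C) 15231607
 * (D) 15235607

First: 6700427 + 6951699 = 13652126
Then: 13652126 + 1583481 = 15235607
D) 15235607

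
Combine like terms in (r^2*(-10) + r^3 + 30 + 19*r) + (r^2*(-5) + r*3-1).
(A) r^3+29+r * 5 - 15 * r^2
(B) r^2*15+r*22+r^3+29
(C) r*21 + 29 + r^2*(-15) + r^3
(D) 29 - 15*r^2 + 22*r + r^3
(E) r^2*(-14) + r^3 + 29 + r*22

Adding the polynomials and combining like terms:
(r^2*(-10) + r^3 + 30 + 19*r) + (r^2*(-5) + r*3 - 1)
= 29 - 15*r^2 + 22*r + r^3
D) 29 - 15*r^2 + 22*r + r^3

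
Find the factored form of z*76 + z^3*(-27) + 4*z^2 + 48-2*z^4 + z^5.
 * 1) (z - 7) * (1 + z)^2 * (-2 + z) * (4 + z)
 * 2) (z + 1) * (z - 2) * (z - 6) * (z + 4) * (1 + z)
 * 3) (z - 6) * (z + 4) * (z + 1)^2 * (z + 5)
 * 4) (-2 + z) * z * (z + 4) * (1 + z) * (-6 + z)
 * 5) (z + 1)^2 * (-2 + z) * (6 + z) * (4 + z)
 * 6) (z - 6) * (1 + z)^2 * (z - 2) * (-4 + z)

We need to factor z*76 + z^3*(-27) + 4*z^2 + 48-2*z^4 + z^5.
The factored form is (z + 1) * (z - 2) * (z - 6) * (z + 4) * (1 + z).
2) (z + 1) * (z - 2) * (z - 6) * (z + 4) * (1 + z)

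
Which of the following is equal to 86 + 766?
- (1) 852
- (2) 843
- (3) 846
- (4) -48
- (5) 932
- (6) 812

86 + 766 = 852
1) 852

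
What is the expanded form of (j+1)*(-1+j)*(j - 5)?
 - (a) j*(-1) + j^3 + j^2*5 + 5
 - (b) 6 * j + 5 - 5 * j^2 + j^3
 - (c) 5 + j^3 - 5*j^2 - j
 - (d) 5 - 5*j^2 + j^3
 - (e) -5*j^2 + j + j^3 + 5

Expanding (j+1)*(-1+j)*(j - 5):
= 5 + j^3 - 5*j^2 - j
c) 5 + j^3 - 5*j^2 - j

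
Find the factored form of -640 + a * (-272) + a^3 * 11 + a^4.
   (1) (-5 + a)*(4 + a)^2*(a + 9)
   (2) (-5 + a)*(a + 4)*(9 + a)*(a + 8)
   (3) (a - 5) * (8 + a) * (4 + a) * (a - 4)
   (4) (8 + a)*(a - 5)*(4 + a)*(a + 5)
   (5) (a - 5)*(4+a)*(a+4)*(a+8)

We need to factor -640 + a * (-272) + a^3 * 11 + a^4.
The factored form is (a - 5)*(4+a)*(a+4)*(a+8).
5) (a - 5)*(4+a)*(a+4)*(a+8)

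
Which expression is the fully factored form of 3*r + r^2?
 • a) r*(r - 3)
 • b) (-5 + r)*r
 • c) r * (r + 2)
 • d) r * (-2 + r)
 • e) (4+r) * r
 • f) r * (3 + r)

We need to factor 3*r + r^2.
The factored form is r * (3 + r).
f) r * (3 + r)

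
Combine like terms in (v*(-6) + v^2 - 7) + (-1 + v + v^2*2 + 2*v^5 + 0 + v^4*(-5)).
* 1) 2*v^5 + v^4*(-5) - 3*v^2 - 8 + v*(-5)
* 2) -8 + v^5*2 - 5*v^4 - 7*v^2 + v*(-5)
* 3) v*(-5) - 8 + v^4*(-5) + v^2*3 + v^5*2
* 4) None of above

Adding the polynomials and combining like terms:
(v*(-6) + v^2 - 7) + (-1 + v + v^2*2 + 2*v^5 + 0 + v^4*(-5))
= v*(-5) - 8 + v^4*(-5) + v^2*3 + v^5*2
3) v*(-5) - 8 + v^4*(-5) + v^2*3 + v^5*2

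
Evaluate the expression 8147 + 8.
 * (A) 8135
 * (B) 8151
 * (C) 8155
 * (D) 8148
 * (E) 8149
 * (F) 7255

8147 + 8 = 8155
C) 8155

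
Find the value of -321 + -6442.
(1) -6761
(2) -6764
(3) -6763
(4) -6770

-321 + -6442 = -6763
3) -6763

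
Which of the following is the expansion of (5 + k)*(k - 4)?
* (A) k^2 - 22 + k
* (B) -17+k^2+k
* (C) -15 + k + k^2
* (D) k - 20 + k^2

Expanding (5 + k)*(k - 4):
= k - 20 + k^2
D) k - 20 + k^2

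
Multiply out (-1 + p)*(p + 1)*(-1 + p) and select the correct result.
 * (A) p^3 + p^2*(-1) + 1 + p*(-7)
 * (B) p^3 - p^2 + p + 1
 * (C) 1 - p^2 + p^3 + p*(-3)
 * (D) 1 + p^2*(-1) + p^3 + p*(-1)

Expanding (-1 + p)*(p + 1)*(-1 + p):
= 1 + p^2*(-1) + p^3 + p*(-1)
D) 1 + p^2*(-1) + p^3 + p*(-1)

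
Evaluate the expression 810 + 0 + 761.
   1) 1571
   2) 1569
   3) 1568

First: 810 + 0 = 810
Then: 810 + 761 = 1571
1) 1571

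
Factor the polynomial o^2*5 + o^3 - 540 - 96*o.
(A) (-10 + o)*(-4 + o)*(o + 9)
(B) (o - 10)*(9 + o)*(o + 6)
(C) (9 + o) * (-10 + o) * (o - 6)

We need to factor o^2*5 + o^3 - 540 - 96*o.
The factored form is (o - 10)*(9 + o)*(o + 6).
B) (o - 10)*(9 + o)*(o + 6)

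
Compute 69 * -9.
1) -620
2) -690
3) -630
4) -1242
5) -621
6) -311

69 * -9 = -621
5) -621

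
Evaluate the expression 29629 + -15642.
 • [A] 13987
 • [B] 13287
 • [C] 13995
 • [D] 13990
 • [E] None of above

29629 + -15642 = 13987
A) 13987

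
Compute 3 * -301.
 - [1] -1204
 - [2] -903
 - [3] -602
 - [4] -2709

3 * -301 = -903
2) -903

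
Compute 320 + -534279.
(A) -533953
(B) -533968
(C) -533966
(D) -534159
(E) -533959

320 + -534279 = -533959
E) -533959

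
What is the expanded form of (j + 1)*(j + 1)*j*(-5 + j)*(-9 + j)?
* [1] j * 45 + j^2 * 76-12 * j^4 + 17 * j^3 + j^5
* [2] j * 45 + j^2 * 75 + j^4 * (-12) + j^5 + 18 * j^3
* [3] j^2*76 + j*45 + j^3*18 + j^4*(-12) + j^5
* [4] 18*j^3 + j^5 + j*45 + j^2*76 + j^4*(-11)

Expanding (j + 1)*(j + 1)*j*(-5 + j)*(-9 + j):
= j^2*76 + j*45 + j^3*18 + j^4*(-12) + j^5
3) j^2*76 + j*45 + j^3*18 + j^4*(-12) + j^5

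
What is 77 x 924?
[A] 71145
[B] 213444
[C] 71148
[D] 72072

77 * 924 = 71148
C) 71148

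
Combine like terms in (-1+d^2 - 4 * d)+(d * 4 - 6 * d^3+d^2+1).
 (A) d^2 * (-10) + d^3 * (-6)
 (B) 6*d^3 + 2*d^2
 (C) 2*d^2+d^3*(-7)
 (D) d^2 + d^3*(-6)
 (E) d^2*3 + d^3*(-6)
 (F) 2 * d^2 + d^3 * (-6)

Adding the polynomials and combining like terms:
(-1 + d^2 - 4*d) + (d*4 - 6*d^3 + d^2 + 1)
= 2 * d^2 + d^3 * (-6)
F) 2 * d^2 + d^3 * (-6)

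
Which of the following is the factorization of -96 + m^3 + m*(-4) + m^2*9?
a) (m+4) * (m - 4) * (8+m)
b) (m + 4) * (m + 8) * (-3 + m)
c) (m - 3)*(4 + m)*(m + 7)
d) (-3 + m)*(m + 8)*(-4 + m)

We need to factor -96 + m^3 + m*(-4) + m^2*9.
The factored form is (m + 4) * (m + 8) * (-3 + m).
b) (m + 4) * (m + 8) * (-3 + m)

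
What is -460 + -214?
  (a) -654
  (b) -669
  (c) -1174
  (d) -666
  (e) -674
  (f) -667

-460 + -214 = -674
e) -674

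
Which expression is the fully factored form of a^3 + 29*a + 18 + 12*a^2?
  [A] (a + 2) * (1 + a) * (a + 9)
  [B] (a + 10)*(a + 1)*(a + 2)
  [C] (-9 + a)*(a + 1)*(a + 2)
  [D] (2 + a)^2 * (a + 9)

We need to factor a^3 + 29*a + 18 + 12*a^2.
The factored form is (a + 2) * (1 + a) * (a + 9).
A) (a + 2) * (1 + a) * (a + 9)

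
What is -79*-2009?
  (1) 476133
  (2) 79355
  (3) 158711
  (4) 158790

-79 * -2009 = 158711
3) 158711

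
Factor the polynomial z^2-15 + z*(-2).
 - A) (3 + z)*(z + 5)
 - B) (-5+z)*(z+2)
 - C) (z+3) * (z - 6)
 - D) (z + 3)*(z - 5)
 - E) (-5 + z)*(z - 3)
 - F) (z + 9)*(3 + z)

We need to factor z^2-15 + z*(-2).
The factored form is (z + 3)*(z - 5).
D) (z + 3)*(z - 5)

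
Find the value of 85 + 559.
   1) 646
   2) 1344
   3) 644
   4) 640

85 + 559 = 644
3) 644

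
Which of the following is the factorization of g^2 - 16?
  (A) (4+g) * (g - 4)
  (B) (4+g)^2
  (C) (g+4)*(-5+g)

We need to factor g^2 - 16.
The factored form is (4+g) * (g - 4).
A) (4+g) * (g - 4)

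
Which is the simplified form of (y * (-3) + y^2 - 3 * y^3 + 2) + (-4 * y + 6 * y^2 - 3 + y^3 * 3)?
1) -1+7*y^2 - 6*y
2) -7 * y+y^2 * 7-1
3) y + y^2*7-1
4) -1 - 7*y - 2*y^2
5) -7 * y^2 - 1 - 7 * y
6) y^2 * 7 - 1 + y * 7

Adding the polynomials and combining like terms:
(y*(-3) + y^2 - 3*y^3 + 2) + (-4*y + 6*y^2 - 3 + y^3*3)
= -7 * y+y^2 * 7-1
2) -7 * y+y^2 * 7-1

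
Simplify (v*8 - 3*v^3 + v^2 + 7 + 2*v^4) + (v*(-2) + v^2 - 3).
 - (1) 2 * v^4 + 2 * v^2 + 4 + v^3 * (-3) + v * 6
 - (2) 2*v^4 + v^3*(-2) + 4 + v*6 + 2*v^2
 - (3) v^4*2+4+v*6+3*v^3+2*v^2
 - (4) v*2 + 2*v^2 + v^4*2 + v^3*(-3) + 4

Adding the polynomials and combining like terms:
(v*8 - 3*v^3 + v^2 + 7 + 2*v^4) + (v*(-2) + v^2 - 3)
= 2 * v^4 + 2 * v^2 + 4 + v^3 * (-3) + v * 6
1) 2 * v^4 + 2 * v^2 + 4 + v^3 * (-3) + v * 6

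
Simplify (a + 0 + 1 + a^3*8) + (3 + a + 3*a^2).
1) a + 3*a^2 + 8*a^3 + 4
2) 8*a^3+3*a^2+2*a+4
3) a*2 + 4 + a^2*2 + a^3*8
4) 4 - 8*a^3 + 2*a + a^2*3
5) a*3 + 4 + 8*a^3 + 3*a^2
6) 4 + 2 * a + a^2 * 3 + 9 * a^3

Adding the polynomials and combining like terms:
(a + 0 + 1 + a^3*8) + (3 + a + 3*a^2)
= 8*a^3+3*a^2+2*a+4
2) 8*a^3+3*a^2+2*a+4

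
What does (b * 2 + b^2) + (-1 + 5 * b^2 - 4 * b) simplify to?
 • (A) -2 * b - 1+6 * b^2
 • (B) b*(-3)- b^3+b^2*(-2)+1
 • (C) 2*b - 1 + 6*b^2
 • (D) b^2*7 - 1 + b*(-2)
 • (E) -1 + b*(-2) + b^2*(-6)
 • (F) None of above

Adding the polynomials and combining like terms:
(b*2 + b^2) + (-1 + 5*b^2 - 4*b)
= -2 * b - 1+6 * b^2
A) -2 * b - 1+6 * b^2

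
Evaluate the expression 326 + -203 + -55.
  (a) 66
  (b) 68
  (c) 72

First: 326 + -203 = 123
Then: 123 + -55 = 68
b) 68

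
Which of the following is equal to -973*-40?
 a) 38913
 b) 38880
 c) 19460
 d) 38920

-973 * -40 = 38920
d) 38920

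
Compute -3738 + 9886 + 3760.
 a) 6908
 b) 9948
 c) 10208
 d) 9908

First: -3738 + 9886 = 6148
Then: 6148 + 3760 = 9908
d) 9908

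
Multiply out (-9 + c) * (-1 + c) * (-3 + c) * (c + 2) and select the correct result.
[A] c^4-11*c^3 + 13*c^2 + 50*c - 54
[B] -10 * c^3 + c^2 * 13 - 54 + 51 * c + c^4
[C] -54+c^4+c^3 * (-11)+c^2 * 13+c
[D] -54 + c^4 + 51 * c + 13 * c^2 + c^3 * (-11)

Expanding (-9 + c) * (-1 + c) * (-3 + c) * (c + 2):
= -54 + c^4 + 51 * c + 13 * c^2 + c^3 * (-11)
D) -54 + c^4 + 51 * c + 13 * c^2 + c^3 * (-11)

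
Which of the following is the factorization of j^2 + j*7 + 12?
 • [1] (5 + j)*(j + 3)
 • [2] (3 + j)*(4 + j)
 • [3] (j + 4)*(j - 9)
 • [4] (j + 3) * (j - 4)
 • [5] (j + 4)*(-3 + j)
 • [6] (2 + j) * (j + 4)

We need to factor j^2 + j*7 + 12.
The factored form is (3 + j)*(4 + j).
2) (3 + j)*(4 + j)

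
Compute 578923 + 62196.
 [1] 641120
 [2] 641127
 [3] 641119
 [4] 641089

578923 + 62196 = 641119
3) 641119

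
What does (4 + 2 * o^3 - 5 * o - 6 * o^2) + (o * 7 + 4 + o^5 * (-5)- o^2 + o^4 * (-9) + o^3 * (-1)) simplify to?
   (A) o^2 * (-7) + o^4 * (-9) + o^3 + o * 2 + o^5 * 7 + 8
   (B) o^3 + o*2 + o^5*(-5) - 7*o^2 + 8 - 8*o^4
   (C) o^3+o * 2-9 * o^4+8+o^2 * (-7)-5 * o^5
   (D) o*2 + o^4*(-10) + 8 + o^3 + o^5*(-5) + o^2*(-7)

Adding the polynomials and combining like terms:
(4 + 2*o^3 - 5*o - 6*o^2) + (o*7 + 4 + o^5*(-5) - o^2 + o^4*(-9) + o^3*(-1))
= o^3+o * 2-9 * o^4+8+o^2 * (-7)-5 * o^5
C) o^3+o * 2-9 * o^4+8+o^2 * (-7)-5 * o^5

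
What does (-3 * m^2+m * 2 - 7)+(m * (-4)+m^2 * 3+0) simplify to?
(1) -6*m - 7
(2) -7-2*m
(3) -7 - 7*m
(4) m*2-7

Adding the polynomials and combining like terms:
(-3*m^2 + m*2 - 7) + (m*(-4) + m^2*3 + 0)
= -7-2*m
2) -7-2*m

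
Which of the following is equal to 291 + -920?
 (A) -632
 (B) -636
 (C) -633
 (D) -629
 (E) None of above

291 + -920 = -629
D) -629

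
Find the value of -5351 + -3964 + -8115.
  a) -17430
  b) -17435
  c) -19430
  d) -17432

First: -5351 + -3964 = -9315
Then: -9315 + -8115 = -17430
a) -17430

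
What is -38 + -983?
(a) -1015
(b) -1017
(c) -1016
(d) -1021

-38 + -983 = -1021
d) -1021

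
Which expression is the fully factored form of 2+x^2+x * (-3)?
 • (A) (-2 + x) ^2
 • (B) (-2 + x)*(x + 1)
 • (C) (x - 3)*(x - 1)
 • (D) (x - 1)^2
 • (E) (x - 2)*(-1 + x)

We need to factor 2+x^2+x * (-3).
The factored form is (x - 2)*(-1 + x).
E) (x - 2)*(-1 + x)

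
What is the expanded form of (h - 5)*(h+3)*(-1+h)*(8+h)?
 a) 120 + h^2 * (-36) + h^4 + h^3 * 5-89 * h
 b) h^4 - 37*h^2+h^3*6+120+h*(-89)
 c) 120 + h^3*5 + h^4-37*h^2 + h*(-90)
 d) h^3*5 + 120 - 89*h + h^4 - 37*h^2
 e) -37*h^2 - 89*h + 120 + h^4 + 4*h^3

Expanding (h - 5)*(h+3)*(-1+h)*(8+h):
= h^3*5 + 120 - 89*h + h^4 - 37*h^2
d) h^3*5 + 120 - 89*h + h^4 - 37*h^2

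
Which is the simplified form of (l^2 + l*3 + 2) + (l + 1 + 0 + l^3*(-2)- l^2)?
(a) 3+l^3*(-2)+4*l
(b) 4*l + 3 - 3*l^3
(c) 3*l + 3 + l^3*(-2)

Adding the polynomials and combining like terms:
(l^2 + l*3 + 2) + (l + 1 + 0 + l^3*(-2) - l^2)
= 3+l^3*(-2)+4*l
a) 3+l^3*(-2)+4*l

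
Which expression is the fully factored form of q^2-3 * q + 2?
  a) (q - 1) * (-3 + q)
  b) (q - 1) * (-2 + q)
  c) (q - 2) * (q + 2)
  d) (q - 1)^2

We need to factor q^2-3 * q + 2.
The factored form is (q - 1) * (-2 + q).
b) (q - 1) * (-2 + q)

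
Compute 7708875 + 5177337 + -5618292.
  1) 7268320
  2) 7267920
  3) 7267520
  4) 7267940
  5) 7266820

First: 7708875 + 5177337 = 12886212
Then: 12886212 + -5618292 = 7267920
2) 7267920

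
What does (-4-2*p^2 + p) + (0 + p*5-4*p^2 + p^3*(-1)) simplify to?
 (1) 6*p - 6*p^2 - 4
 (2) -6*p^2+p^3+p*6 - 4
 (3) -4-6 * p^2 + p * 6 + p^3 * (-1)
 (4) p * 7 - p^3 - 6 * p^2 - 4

Adding the polynomials and combining like terms:
(-4 - 2*p^2 + p) + (0 + p*5 - 4*p^2 + p^3*(-1))
= -4-6 * p^2 + p * 6 + p^3 * (-1)
3) -4-6 * p^2 + p * 6 + p^3 * (-1)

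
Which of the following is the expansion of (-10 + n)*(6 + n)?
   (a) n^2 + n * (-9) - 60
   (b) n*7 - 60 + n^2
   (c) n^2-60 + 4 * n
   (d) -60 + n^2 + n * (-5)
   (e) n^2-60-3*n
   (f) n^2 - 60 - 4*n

Expanding (-10 + n)*(6 + n):
= n^2 - 60 - 4*n
f) n^2 - 60 - 4*n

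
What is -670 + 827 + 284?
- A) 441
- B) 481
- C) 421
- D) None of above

First: -670 + 827 = 157
Then: 157 + 284 = 441
A) 441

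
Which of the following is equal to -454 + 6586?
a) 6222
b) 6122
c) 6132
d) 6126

-454 + 6586 = 6132
c) 6132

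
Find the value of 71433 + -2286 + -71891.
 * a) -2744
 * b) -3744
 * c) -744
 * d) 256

First: 71433 + -2286 = 69147
Then: 69147 + -71891 = -2744
a) -2744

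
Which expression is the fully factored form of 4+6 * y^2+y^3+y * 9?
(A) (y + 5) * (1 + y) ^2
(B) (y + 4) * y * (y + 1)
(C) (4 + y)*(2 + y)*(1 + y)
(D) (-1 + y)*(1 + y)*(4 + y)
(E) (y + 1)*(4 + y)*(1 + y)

We need to factor 4+6 * y^2+y^3+y * 9.
The factored form is (y + 1)*(4 + y)*(1 + y).
E) (y + 1)*(4 + y)*(1 + y)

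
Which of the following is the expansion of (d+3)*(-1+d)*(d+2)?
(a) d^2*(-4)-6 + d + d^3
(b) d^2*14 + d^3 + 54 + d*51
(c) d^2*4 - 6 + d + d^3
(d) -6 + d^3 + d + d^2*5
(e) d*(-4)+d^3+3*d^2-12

Expanding (d+3)*(-1+d)*(d+2):
= d^2*4 - 6 + d + d^3
c) d^2*4 - 6 + d + d^3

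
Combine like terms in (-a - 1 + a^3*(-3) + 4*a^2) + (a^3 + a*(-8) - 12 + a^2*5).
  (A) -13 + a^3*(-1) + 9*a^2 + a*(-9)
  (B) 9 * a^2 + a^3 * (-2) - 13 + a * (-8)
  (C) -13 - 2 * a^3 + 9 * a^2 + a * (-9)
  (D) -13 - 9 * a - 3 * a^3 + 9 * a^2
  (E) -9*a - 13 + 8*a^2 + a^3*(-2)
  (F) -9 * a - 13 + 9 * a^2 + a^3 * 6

Adding the polynomials and combining like terms:
(-a - 1 + a^3*(-3) + 4*a^2) + (a^3 + a*(-8) - 12 + a^2*5)
= -13 - 2 * a^3 + 9 * a^2 + a * (-9)
C) -13 - 2 * a^3 + 9 * a^2 + a * (-9)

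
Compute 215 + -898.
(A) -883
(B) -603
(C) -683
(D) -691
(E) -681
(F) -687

215 + -898 = -683
C) -683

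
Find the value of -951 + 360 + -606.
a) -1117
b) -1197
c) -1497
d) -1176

First: -951 + 360 = -591
Then: -591 + -606 = -1197
b) -1197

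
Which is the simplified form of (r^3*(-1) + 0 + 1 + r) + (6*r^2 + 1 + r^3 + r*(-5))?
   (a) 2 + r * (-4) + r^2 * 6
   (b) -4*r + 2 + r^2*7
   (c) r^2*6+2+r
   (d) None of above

Adding the polynomials and combining like terms:
(r^3*(-1) + 0 + 1 + r) + (6*r^2 + 1 + r^3 + r*(-5))
= 2 + r * (-4) + r^2 * 6
a) 2 + r * (-4) + r^2 * 6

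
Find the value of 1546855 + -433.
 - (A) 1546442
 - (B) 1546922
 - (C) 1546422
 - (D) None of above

1546855 + -433 = 1546422
C) 1546422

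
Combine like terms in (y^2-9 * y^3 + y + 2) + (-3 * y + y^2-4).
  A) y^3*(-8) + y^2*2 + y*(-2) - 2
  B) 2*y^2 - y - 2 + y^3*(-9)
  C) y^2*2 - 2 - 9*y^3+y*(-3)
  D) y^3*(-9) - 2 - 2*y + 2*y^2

Adding the polynomials and combining like terms:
(y^2 - 9*y^3 + y + 2) + (-3*y + y^2 - 4)
= y^3*(-9) - 2 - 2*y + 2*y^2
D) y^3*(-9) - 2 - 2*y + 2*y^2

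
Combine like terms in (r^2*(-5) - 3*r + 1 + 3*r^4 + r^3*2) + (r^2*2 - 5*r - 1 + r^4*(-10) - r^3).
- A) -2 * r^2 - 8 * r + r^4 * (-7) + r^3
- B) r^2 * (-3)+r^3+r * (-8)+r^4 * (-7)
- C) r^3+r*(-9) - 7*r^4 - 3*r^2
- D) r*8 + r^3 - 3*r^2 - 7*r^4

Adding the polynomials and combining like terms:
(r^2*(-5) - 3*r + 1 + 3*r^4 + r^3*2) + (r^2*2 - 5*r - 1 + r^4*(-10) - r^3)
= r^2 * (-3)+r^3+r * (-8)+r^4 * (-7)
B) r^2 * (-3)+r^3+r * (-8)+r^4 * (-7)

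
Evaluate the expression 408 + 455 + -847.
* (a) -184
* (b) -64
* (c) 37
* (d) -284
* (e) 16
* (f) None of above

First: 408 + 455 = 863
Then: 863 + -847 = 16
e) 16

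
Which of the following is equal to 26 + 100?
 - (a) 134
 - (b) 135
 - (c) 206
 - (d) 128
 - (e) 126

26 + 100 = 126
e) 126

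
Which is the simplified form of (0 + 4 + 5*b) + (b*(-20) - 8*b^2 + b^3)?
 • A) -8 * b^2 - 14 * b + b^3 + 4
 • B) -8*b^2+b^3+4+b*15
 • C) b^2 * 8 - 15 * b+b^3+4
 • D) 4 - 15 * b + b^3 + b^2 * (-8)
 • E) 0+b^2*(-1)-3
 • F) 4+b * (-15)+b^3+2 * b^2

Adding the polynomials and combining like terms:
(0 + 4 + 5*b) + (b*(-20) - 8*b^2 + b^3)
= 4 - 15 * b + b^3 + b^2 * (-8)
D) 4 - 15 * b + b^3 + b^2 * (-8)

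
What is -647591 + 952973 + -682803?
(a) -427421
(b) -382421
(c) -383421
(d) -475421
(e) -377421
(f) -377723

First: -647591 + 952973 = 305382
Then: 305382 + -682803 = -377421
e) -377421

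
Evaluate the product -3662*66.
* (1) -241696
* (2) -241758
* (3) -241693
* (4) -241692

-3662 * 66 = -241692
4) -241692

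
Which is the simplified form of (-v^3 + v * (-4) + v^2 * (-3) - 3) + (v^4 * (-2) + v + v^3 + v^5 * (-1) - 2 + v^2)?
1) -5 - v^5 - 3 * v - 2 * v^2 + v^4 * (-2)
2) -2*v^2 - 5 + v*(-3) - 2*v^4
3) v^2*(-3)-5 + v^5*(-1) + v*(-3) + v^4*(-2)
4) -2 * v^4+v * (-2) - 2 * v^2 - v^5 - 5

Adding the polynomials and combining like terms:
(-v^3 + v*(-4) + v^2*(-3) - 3) + (v^4*(-2) + v + v^3 + v^5*(-1) - 2 + v^2)
= -5 - v^5 - 3 * v - 2 * v^2 + v^4 * (-2)
1) -5 - v^5 - 3 * v - 2 * v^2 + v^4 * (-2)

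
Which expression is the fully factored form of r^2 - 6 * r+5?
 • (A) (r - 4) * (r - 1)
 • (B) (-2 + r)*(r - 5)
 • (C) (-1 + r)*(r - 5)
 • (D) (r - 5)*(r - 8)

We need to factor r^2 - 6 * r+5.
The factored form is (-1 + r)*(r - 5).
C) (-1 + r)*(r - 5)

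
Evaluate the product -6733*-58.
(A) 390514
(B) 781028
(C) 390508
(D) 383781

-6733 * -58 = 390514
A) 390514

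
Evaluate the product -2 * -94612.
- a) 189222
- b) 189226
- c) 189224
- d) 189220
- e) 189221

-2 * -94612 = 189224
c) 189224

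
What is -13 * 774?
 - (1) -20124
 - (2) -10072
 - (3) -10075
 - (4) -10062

-13 * 774 = -10062
4) -10062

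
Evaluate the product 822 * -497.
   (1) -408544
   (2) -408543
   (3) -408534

822 * -497 = -408534
3) -408534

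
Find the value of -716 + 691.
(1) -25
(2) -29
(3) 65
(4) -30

-716 + 691 = -25
1) -25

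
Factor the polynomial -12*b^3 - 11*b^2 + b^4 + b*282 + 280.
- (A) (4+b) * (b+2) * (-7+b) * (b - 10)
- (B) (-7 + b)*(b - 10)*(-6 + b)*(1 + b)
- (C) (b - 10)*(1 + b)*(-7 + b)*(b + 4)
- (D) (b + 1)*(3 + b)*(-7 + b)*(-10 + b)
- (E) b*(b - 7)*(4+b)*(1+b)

We need to factor -12*b^3 - 11*b^2 + b^4 + b*282 + 280.
The factored form is (b - 10)*(1 + b)*(-7 + b)*(b + 4).
C) (b - 10)*(1 + b)*(-7 + b)*(b + 4)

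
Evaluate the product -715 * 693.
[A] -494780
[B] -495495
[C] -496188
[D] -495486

-715 * 693 = -495495
B) -495495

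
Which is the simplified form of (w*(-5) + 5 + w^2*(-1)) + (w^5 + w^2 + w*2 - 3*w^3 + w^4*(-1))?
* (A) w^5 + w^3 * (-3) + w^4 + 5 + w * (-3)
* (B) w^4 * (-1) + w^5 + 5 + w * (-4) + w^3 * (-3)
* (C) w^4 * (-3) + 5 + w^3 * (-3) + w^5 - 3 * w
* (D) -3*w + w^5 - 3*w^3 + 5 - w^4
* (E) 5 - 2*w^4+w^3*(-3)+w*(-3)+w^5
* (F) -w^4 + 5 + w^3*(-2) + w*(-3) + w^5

Adding the polynomials and combining like terms:
(w*(-5) + 5 + w^2*(-1)) + (w^5 + w^2 + w*2 - 3*w^3 + w^4*(-1))
= -3*w + w^5 - 3*w^3 + 5 - w^4
D) -3*w + w^5 - 3*w^3 + 5 - w^4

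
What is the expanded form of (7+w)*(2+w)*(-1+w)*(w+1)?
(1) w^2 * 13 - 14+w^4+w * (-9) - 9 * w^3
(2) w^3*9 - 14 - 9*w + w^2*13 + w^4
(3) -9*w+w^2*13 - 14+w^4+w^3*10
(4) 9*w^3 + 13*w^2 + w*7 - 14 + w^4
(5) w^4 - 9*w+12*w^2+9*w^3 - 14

Expanding (7+w)*(2+w)*(-1+w)*(w+1):
= w^3*9 - 14 - 9*w + w^2*13 + w^4
2) w^3*9 - 14 - 9*w + w^2*13 + w^4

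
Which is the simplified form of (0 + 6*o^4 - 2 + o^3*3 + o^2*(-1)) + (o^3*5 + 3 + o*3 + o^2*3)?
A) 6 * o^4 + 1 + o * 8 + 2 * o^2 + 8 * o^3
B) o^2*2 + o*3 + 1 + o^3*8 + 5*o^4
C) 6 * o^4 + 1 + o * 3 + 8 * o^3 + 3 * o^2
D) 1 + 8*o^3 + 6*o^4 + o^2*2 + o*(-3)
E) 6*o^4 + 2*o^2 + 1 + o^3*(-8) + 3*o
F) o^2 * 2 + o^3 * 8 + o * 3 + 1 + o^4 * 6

Adding the polynomials and combining like terms:
(0 + 6*o^4 - 2 + o^3*3 + o^2*(-1)) + (o^3*5 + 3 + o*3 + o^2*3)
= o^2 * 2 + o^3 * 8 + o * 3 + 1 + o^4 * 6
F) o^2 * 2 + o^3 * 8 + o * 3 + 1 + o^4 * 6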